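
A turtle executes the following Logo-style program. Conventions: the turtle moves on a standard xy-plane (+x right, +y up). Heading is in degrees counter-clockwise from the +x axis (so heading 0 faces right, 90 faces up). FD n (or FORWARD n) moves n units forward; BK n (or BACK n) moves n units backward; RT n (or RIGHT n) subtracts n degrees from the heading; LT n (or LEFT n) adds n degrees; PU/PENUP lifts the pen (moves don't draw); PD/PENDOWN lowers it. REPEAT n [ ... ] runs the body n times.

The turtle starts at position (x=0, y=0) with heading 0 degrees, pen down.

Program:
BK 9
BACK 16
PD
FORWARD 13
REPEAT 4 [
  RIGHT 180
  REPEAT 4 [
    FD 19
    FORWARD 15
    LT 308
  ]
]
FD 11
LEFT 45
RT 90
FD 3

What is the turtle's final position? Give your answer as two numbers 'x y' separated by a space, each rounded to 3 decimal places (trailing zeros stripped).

Executing turtle program step by step:
Start: pos=(0,0), heading=0, pen down
BK 9: (0,0) -> (-9,0) [heading=0, draw]
BK 16: (-9,0) -> (-25,0) [heading=0, draw]
PD: pen down
FD 13: (-25,0) -> (-12,0) [heading=0, draw]
REPEAT 4 [
  -- iteration 1/4 --
  RT 180: heading 0 -> 180
  REPEAT 4 [
    -- iteration 1/4 --
    FD 19: (-12,0) -> (-31,0) [heading=180, draw]
    FD 15: (-31,0) -> (-46,0) [heading=180, draw]
    LT 308: heading 180 -> 128
    -- iteration 2/4 --
    FD 19: (-46,0) -> (-57.698,14.972) [heading=128, draw]
    FD 15: (-57.698,14.972) -> (-66.932,26.792) [heading=128, draw]
    LT 308: heading 128 -> 76
    -- iteration 3/4 --
    FD 19: (-66.932,26.792) -> (-62.336,45.228) [heading=76, draw]
    FD 15: (-62.336,45.228) -> (-58.707,59.782) [heading=76, draw]
    LT 308: heading 76 -> 24
    -- iteration 4/4 --
    FD 19: (-58.707,59.782) -> (-41.35,67.51) [heading=24, draw]
    FD 15: (-41.35,67.51) -> (-27.647,73.611) [heading=24, draw]
    LT 308: heading 24 -> 332
  ]
  -- iteration 2/4 --
  RT 180: heading 332 -> 152
  REPEAT 4 [
    -- iteration 1/4 --
    FD 19: (-27.647,73.611) -> (-44.423,82.531) [heading=152, draw]
    FD 15: (-44.423,82.531) -> (-57.667,89.573) [heading=152, draw]
    LT 308: heading 152 -> 100
    -- iteration 2/4 --
    FD 19: (-57.667,89.573) -> (-60.966,108.285) [heading=100, draw]
    FD 15: (-60.966,108.285) -> (-63.571,123.057) [heading=100, draw]
    LT 308: heading 100 -> 48
    -- iteration 3/4 --
    FD 19: (-63.571,123.057) -> (-50.857,137.177) [heading=48, draw]
    FD 15: (-50.857,137.177) -> (-40.82,148.324) [heading=48, draw]
    LT 308: heading 48 -> 356
    -- iteration 4/4 --
    FD 19: (-40.82,148.324) -> (-21.867,146.999) [heading=356, draw]
    FD 15: (-21.867,146.999) -> (-6.903,145.952) [heading=356, draw]
    LT 308: heading 356 -> 304
  ]
  -- iteration 3/4 --
  RT 180: heading 304 -> 124
  REPEAT 4 [
    -- iteration 1/4 --
    FD 19: (-6.903,145.952) -> (-17.528,161.704) [heading=124, draw]
    FD 15: (-17.528,161.704) -> (-25.916,174.139) [heading=124, draw]
    LT 308: heading 124 -> 72
    -- iteration 2/4 --
    FD 19: (-25.916,174.139) -> (-20.044,192.21) [heading=72, draw]
    FD 15: (-20.044,192.21) -> (-15.409,206.475) [heading=72, draw]
    LT 308: heading 72 -> 20
    -- iteration 3/4 --
    FD 19: (-15.409,206.475) -> (2.445,212.974) [heading=20, draw]
    FD 15: (2.445,212.974) -> (16.54,218.104) [heading=20, draw]
    LT 308: heading 20 -> 328
    -- iteration 4/4 --
    FD 19: (16.54,218.104) -> (32.653,208.036) [heading=328, draw]
    FD 15: (32.653,208.036) -> (45.374,200.087) [heading=328, draw]
    LT 308: heading 328 -> 276
  ]
  -- iteration 4/4 --
  RT 180: heading 276 -> 96
  REPEAT 4 [
    -- iteration 1/4 --
    FD 19: (45.374,200.087) -> (43.388,218.983) [heading=96, draw]
    FD 15: (43.388,218.983) -> (41.82,233.901) [heading=96, draw]
    LT 308: heading 96 -> 44
    -- iteration 2/4 --
    FD 19: (41.82,233.901) -> (55.487,247.099) [heading=44, draw]
    FD 15: (55.487,247.099) -> (66.278,257.519) [heading=44, draw]
    LT 308: heading 44 -> 352
    -- iteration 3/4 --
    FD 19: (66.278,257.519) -> (85.093,254.875) [heading=352, draw]
    FD 15: (85.093,254.875) -> (99.947,252.787) [heading=352, draw]
    LT 308: heading 352 -> 300
    -- iteration 4/4 --
    FD 19: (99.947,252.787) -> (109.447,236.333) [heading=300, draw]
    FD 15: (109.447,236.333) -> (116.947,223.342) [heading=300, draw]
    LT 308: heading 300 -> 248
  ]
]
FD 11: (116.947,223.342) -> (112.826,213.143) [heading=248, draw]
LT 45: heading 248 -> 293
RT 90: heading 293 -> 203
FD 3: (112.826,213.143) -> (110.064,211.971) [heading=203, draw]
Final: pos=(110.064,211.971), heading=203, 37 segment(s) drawn

Answer: 110.064 211.971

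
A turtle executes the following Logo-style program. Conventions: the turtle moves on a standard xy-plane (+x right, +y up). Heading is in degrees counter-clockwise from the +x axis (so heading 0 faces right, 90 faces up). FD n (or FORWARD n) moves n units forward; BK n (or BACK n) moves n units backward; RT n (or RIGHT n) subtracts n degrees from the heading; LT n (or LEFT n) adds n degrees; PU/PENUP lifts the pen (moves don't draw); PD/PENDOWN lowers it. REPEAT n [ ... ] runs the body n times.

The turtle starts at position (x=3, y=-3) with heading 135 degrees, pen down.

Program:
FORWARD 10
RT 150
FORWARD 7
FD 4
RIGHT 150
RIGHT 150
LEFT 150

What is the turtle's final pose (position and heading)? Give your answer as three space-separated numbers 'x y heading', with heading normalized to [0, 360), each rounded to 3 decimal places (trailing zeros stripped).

Executing turtle program step by step:
Start: pos=(3,-3), heading=135, pen down
FD 10: (3,-3) -> (-4.071,4.071) [heading=135, draw]
RT 150: heading 135 -> 345
FD 7: (-4.071,4.071) -> (2.69,2.259) [heading=345, draw]
FD 4: (2.69,2.259) -> (6.554,1.224) [heading=345, draw]
RT 150: heading 345 -> 195
RT 150: heading 195 -> 45
LT 150: heading 45 -> 195
Final: pos=(6.554,1.224), heading=195, 3 segment(s) drawn

Answer: 6.554 1.224 195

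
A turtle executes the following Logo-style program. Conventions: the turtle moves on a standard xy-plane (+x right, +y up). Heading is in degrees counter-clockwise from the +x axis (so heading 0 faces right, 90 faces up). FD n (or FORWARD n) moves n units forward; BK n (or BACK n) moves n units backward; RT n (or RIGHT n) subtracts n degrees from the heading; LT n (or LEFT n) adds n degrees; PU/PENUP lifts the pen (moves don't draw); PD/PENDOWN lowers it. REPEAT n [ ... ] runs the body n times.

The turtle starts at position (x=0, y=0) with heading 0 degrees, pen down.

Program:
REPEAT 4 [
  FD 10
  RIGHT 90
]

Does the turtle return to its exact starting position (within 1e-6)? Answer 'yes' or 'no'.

Answer: yes

Derivation:
Executing turtle program step by step:
Start: pos=(0,0), heading=0, pen down
REPEAT 4 [
  -- iteration 1/4 --
  FD 10: (0,0) -> (10,0) [heading=0, draw]
  RT 90: heading 0 -> 270
  -- iteration 2/4 --
  FD 10: (10,0) -> (10,-10) [heading=270, draw]
  RT 90: heading 270 -> 180
  -- iteration 3/4 --
  FD 10: (10,-10) -> (0,-10) [heading=180, draw]
  RT 90: heading 180 -> 90
  -- iteration 4/4 --
  FD 10: (0,-10) -> (0,0) [heading=90, draw]
  RT 90: heading 90 -> 0
]
Final: pos=(0,0), heading=0, 4 segment(s) drawn

Start position: (0, 0)
Final position: (0, 0)
Distance = 0; < 1e-6 -> CLOSED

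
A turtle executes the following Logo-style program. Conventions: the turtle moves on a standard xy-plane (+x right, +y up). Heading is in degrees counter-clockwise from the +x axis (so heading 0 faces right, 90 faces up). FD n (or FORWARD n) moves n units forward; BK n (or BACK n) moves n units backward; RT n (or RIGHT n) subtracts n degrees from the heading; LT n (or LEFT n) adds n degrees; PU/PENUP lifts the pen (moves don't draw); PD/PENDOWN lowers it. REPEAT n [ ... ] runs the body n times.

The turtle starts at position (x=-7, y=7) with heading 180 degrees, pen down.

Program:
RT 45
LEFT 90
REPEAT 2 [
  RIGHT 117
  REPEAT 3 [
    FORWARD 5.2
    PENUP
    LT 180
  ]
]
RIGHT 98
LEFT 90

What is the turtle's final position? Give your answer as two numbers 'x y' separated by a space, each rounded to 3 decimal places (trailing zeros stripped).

Answer: -13.743 12.759

Derivation:
Executing turtle program step by step:
Start: pos=(-7,7), heading=180, pen down
RT 45: heading 180 -> 135
LT 90: heading 135 -> 225
REPEAT 2 [
  -- iteration 1/2 --
  RT 117: heading 225 -> 108
  REPEAT 3 [
    -- iteration 1/3 --
    FD 5.2: (-7,7) -> (-8.607,11.945) [heading=108, draw]
    PU: pen up
    LT 180: heading 108 -> 288
    -- iteration 2/3 --
    FD 5.2: (-8.607,11.945) -> (-7,7) [heading=288, move]
    PU: pen up
    LT 180: heading 288 -> 108
    -- iteration 3/3 --
    FD 5.2: (-7,7) -> (-8.607,11.945) [heading=108, move]
    PU: pen up
    LT 180: heading 108 -> 288
  ]
  -- iteration 2/2 --
  RT 117: heading 288 -> 171
  REPEAT 3 [
    -- iteration 1/3 --
    FD 5.2: (-8.607,11.945) -> (-13.743,12.759) [heading=171, move]
    PU: pen up
    LT 180: heading 171 -> 351
    -- iteration 2/3 --
    FD 5.2: (-13.743,12.759) -> (-8.607,11.945) [heading=351, move]
    PU: pen up
    LT 180: heading 351 -> 171
    -- iteration 3/3 --
    FD 5.2: (-8.607,11.945) -> (-13.743,12.759) [heading=171, move]
    PU: pen up
    LT 180: heading 171 -> 351
  ]
]
RT 98: heading 351 -> 253
LT 90: heading 253 -> 343
Final: pos=(-13.743,12.759), heading=343, 1 segment(s) drawn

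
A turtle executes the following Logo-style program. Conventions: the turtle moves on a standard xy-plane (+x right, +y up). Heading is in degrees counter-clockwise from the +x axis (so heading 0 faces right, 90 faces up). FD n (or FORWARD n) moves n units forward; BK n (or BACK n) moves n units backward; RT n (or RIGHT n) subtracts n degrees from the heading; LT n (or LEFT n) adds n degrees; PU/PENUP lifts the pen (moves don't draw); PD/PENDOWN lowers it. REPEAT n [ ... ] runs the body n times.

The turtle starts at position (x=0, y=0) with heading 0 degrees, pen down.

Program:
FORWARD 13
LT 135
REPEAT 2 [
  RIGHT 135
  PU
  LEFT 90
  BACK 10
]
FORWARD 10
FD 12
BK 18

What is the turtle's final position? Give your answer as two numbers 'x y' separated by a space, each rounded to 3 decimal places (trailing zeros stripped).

Answer: 8.757 -14.243

Derivation:
Executing turtle program step by step:
Start: pos=(0,0), heading=0, pen down
FD 13: (0,0) -> (13,0) [heading=0, draw]
LT 135: heading 0 -> 135
REPEAT 2 [
  -- iteration 1/2 --
  RT 135: heading 135 -> 0
  PU: pen up
  LT 90: heading 0 -> 90
  BK 10: (13,0) -> (13,-10) [heading=90, move]
  -- iteration 2/2 --
  RT 135: heading 90 -> 315
  PU: pen up
  LT 90: heading 315 -> 45
  BK 10: (13,-10) -> (5.929,-17.071) [heading=45, move]
]
FD 10: (5.929,-17.071) -> (13,-10) [heading=45, move]
FD 12: (13,-10) -> (21.485,-1.515) [heading=45, move]
BK 18: (21.485,-1.515) -> (8.757,-14.243) [heading=45, move]
Final: pos=(8.757,-14.243), heading=45, 1 segment(s) drawn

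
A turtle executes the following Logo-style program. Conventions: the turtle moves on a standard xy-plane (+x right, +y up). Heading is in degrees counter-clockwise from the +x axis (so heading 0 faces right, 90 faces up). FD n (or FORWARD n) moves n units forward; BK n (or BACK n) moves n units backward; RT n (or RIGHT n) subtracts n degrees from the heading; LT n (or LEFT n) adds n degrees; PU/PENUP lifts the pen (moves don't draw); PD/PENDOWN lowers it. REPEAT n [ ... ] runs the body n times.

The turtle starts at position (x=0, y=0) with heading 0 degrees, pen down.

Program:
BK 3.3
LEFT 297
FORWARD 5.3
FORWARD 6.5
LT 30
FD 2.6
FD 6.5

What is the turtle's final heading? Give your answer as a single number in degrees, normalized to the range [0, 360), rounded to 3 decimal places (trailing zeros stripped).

Executing turtle program step by step:
Start: pos=(0,0), heading=0, pen down
BK 3.3: (0,0) -> (-3.3,0) [heading=0, draw]
LT 297: heading 0 -> 297
FD 5.3: (-3.3,0) -> (-0.894,-4.722) [heading=297, draw]
FD 6.5: (-0.894,-4.722) -> (2.057,-10.514) [heading=297, draw]
LT 30: heading 297 -> 327
FD 2.6: (2.057,-10.514) -> (4.238,-11.93) [heading=327, draw]
FD 6.5: (4.238,-11.93) -> (9.689,-15.47) [heading=327, draw]
Final: pos=(9.689,-15.47), heading=327, 5 segment(s) drawn

Answer: 327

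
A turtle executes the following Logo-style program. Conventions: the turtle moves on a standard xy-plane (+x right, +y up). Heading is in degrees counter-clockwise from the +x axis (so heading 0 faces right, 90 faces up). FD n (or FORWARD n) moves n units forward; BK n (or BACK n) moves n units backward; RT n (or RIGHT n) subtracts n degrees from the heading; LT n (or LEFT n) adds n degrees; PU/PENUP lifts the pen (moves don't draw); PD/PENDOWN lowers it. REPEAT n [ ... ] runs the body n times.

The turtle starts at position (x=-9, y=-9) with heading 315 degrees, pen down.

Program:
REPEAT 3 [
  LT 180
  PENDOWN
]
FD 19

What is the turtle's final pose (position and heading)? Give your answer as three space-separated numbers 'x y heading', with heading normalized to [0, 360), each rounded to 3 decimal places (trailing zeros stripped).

Executing turtle program step by step:
Start: pos=(-9,-9), heading=315, pen down
REPEAT 3 [
  -- iteration 1/3 --
  LT 180: heading 315 -> 135
  PD: pen down
  -- iteration 2/3 --
  LT 180: heading 135 -> 315
  PD: pen down
  -- iteration 3/3 --
  LT 180: heading 315 -> 135
  PD: pen down
]
FD 19: (-9,-9) -> (-22.435,4.435) [heading=135, draw]
Final: pos=(-22.435,4.435), heading=135, 1 segment(s) drawn

Answer: -22.435 4.435 135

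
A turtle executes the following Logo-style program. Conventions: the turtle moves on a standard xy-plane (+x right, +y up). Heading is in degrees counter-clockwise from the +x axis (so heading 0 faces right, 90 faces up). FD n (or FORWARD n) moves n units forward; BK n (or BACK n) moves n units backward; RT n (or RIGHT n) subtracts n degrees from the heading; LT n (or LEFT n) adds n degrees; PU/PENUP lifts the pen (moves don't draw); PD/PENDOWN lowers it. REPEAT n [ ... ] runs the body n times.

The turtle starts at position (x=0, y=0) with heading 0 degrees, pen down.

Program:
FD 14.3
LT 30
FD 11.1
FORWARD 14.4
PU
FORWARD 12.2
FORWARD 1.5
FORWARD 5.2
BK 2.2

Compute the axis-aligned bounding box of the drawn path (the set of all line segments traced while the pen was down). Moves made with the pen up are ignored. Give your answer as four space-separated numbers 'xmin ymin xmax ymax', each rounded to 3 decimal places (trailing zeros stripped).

Answer: 0 0 36.384 12.75

Derivation:
Executing turtle program step by step:
Start: pos=(0,0), heading=0, pen down
FD 14.3: (0,0) -> (14.3,0) [heading=0, draw]
LT 30: heading 0 -> 30
FD 11.1: (14.3,0) -> (23.913,5.55) [heading=30, draw]
FD 14.4: (23.913,5.55) -> (36.384,12.75) [heading=30, draw]
PU: pen up
FD 12.2: (36.384,12.75) -> (46.949,18.85) [heading=30, move]
FD 1.5: (46.949,18.85) -> (48.248,19.6) [heading=30, move]
FD 5.2: (48.248,19.6) -> (52.752,22.2) [heading=30, move]
BK 2.2: (52.752,22.2) -> (50.846,21.1) [heading=30, move]
Final: pos=(50.846,21.1), heading=30, 3 segment(s) drawn

Segment endpoints: x in {0, 14.3, 23.913, 36.384}, y in {0, 5.55, 12.75}
xmin=0, ymin=0, xmax=36.384, ymax=12.75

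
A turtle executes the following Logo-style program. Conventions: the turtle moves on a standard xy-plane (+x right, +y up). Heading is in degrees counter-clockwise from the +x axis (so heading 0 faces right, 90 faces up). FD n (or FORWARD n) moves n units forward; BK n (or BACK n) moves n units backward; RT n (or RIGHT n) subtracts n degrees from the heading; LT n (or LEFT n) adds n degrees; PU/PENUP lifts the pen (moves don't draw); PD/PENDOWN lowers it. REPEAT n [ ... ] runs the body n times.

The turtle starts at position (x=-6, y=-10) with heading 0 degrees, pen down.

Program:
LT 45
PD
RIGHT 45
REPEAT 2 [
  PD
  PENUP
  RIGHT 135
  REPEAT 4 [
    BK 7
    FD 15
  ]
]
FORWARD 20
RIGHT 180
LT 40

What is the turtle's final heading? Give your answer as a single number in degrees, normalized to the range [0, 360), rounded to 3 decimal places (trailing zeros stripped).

Answer: 310

Derivation:
Executing turtle program step by step:
Start: pos=(-6,-10), heading=0, pen down
LT 45: heading 0 -> 45
PD: pen down
RT 45: heading 45 -> 0
REPEAT 2 [
  -- iteration 1/2 --
  PD: pen down
  PU: pen up
  RT 135: heading 0 -> 225
  REPEAT 4 [
    -- iteration 1/4 --
    BK 7: (-6,-10) -> (-1.05,-5.05) [heading=225, move]
    FD 15: (-1.05,-5.05) -> (-11.657,-15.657) [heading=225, move]
    -- iteration 2/4 --
    BK 7: (-11.657,-15.657) -> (-6.707,-10.707) [heading=225, move]
    FD 15: (-6.707,-10.707) -> (-17.314,-21.314) [heading=225, move]
    -- iteration 3/4 --
    BK 7: (-17.314,-21.314) -> (-12.364,-16.364) [heading=225, move]
    FD 15: (-12.364,-16.364) -> (-22.971,-26.971) [heading=225, move]
    -- iteration 4/4 --
    BK 7: (-22.971,-26.971) -> (-18.021,-22.021) [heading=225, move]
    FD 15: (-18.021,-22.021) -> (-28.627,-32.627) [heading=225, move]
  ]
  -- iteration 2/2 --
  PD: pen down
  PU: pen up
  RT 135: heading 225 -> 90
  REPEAT 4 [
    -- iteration 1/4 --
    BK 7: (-28.627,-32.627) -> (-28.627,-39.627) [heading=90, move]
    FD 15: (-28.627,-39.627) -> (-28.627,-24.627) [heading=90, move]
    -- iteration 2/4 --
    BK 7: (-28.627,-24.627) -> (-28.627,-31.627) [heading=90, move]
    FD 15: (-28.627,-31.627) -> (-28.627,-16.627) [heading=90, move]
    -- iteration 3/4 --
    BK 7: (-28.627,-16.627) -> (-28.627,-23.627) [heading=90, move]
    FD 15: (-28.627,-23.627) -> (-28.627,-8.627) [heading=90, move]
    -- iteration 4/4 --
    BK 7: (-28.627,-8.627) -> (-28.627,-15.627) [heading=90, move]
    FD 15: (-28.627,-15.627) -> (-28.627,-0.627) [heading=90, move]
  ]
]
FD 20: (-28.627,-0.627) -> (-28.627,19.373) [heading=90, move]
RT 180: heading 90 -> 270
LT 40: heading 270 -> 310
Final: pos=(-28.627,19.373), heading=310, 0 segment(s) drawn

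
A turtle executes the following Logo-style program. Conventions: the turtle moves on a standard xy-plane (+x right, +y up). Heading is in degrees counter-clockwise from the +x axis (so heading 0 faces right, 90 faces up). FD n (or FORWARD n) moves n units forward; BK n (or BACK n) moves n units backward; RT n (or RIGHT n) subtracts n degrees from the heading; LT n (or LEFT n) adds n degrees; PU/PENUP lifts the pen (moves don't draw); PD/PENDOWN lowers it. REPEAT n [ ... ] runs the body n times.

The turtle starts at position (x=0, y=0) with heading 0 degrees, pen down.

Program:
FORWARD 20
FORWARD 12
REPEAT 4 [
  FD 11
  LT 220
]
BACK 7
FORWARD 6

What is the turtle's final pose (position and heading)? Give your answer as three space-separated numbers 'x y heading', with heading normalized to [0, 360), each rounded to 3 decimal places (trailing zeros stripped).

Executing turtle program step by step:
Start: pos=(0,0), heading=0, pen down
FD 20: (0,0) -> (20,0) [heading=0, draw]
FD 12: (20,0) -> (32,0) [heading=0, draw]
REPEAT 4 [
  -- iteration 1/4 --
  FD 11: (32,0) -> (43,0) [heading=0, draw]
  LT 220: heading 0 -> 220
  -- iteration 2/4 --
  FD 11: (43,0) -> (34.574,-7.071) [heading=220, draw]
  LT 220: heading 220 -> 80
  -- iteration 3/4 --
  FD 11: (34.574,-7.071) -> (36.484,3.762) [heading=80, draw]
  LT 220: heading 80 -> 300
  -- iteration 4/4 --
  FD 11: (36.484,3.762) -> (41.984,-5.764) [heading=300, draw]
  LT 220: heading 300 -> 160
]
BK 7: (41.984,-5.764) -> (48.561,-8.158) [heading=160, draw]
FD 6: (48.561,-8.158) -> (42.923,-6.106) [heading=160, draw]
Final: pos=(42.923,-6.106), heading=160, 8 segment(s) drawn

Answer: 42.923 -6.106 160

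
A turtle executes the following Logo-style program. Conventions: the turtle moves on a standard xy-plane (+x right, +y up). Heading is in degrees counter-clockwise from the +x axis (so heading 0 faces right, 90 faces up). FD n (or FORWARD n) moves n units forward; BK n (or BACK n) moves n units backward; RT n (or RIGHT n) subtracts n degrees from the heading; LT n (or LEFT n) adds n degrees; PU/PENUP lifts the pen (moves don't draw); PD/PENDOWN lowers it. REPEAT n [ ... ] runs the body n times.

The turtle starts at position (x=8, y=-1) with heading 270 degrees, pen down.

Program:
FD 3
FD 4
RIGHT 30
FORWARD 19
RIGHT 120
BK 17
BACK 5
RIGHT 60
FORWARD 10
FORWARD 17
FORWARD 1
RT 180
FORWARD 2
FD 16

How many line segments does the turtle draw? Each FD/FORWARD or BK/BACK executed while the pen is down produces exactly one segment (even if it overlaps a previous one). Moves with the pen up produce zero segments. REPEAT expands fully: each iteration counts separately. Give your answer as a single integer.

Executing turtle program step by step:
Start: pos=(8,-1), heading=270, pen down
FD 3: (8,-1) -> (8,-4) [heading=270, draw]
FD 4: (8,-4) -> (8,-8) [heading=270, draw]
RT 30: heading 270 -> 240
FD 19: (8,-8) -> (-1.5,-24.454) [heading=240, draw]
RT 120: heading 240 -> 120
BK 17: (-1.5,-24.454) -> (7,-39.177) [heading=120, draw]
BK 5: (7,-39.177) -> (9.5,-43.507) [heading=120, draw]
RT 60: heading 120 -> 60
FD 10: (9.5,-43.507) -> (14.5,-34.847) [heading=60, draw]
FD 17: (14.5,-34.847) -> (23,-20.124) [heading=60, draw]
FD 1: (23,-20.124) -> (23.5,-19.258) [heading=60, draw]
RT 180: heading 60 -> 240
FD 2: (23.5,-19.258) -> (22.5,-20.99) [heading=240, draw]
FD 16: (22.5,-20.99) -> (14.5,-34.847) [heading=240, draw]
Final: pos=(14.5,-34.847), heading=240, 10 segment(s) drawn
Segments drawn: 10

Answer: 10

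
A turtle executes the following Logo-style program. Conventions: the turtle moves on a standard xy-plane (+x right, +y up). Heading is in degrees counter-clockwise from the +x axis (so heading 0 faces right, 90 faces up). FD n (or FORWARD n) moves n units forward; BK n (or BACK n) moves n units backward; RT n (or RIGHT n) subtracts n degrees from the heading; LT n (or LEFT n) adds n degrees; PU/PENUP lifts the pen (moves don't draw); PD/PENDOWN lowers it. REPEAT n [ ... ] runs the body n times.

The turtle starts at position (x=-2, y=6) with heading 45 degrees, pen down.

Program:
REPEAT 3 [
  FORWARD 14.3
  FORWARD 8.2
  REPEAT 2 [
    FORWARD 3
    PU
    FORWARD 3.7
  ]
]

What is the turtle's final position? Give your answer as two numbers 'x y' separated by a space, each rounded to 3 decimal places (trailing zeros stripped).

Answer: 74.155 82.155

Derivation:
Executing turtle program step by step:
Start: pos=(-2,6), heading=45, pen down
REPEAT 3 [
  -- iteration 1/3 --
  FD 14.3: (-2,6) -> (8.112,16.112) [heading=45, draw]
  FD 8.2: (8.112,16.112) -> (13.91,21.91) [heading=45, draw]
  REPEAT 2 [
    -- iteration 1/2 --
    FD 3: (13.91,21.91) -> (16.031,24.031) [heading=45, draw]
    PU: pen up
    FD 3.7: (16.031,24.031) -> (18.648,26.648) [heading=45, move]
    -- iteration 2/2 --
    FD 3: (18.648,26.648) -> (20.769,28.769) [heading=45, move]
    PU: pen up
    FD 3.7: (20.769,28.769) -> (23.385,31.385) [heading=45, move]
  ]
  -- iteration 2/3 --
  FD 14.3: (23.385,31.385) -> (33.497,41.497) [heading=45, move]
  FD 8.2: (33.497,41.497) -> (39.295,47.295) [heading=45, move]
  REPEAT 2 [
    -- iteration 1/2 --
    FD 3: (39.295,47.295) -> (41.416,49.416) [heading=45, move]
    PU: pen up
    FD 3.7: (41.416,49.416) -> (44.033,52.033) [heading=45, move]
    -- iteration 2/2 --
    FD 3: (44.033,52.033) -> (46.154,54.154) [heading=45, move]
    PU: pen up
    FD 3.7: (46.154,54.154) -> (48.77,56.77) [heading=45, move]
  ]
  -- iteration 3/3 --
  FD 14.3: (48.77,56.77) -> (58.882,66.882) [heading=45, move]
  FD 8.2: (58.882,66.882) -> (64.68,72.68) [heading=45, move]
  REPEAT 2 [
    -- iteration 1/2 --
    FD 3: (64.68,72.68) -> (66.801,74.801) [heading=45, move]
    PU: pen up
    FD 3.7: (66.801,74.801) -> (69.418,77.418) [heading=45, move]
    -- iteration 2/2 --
    FD 3: (69.418,77.418) -> (71.539,79.539) [heading=45, move]
    PU: pen up
    FD 3.7: (71.539,79.539) -> (74.155,82.155) [heading=45, move]
  ]
]
Final: pos=(74.155,82.155), heading=45, 3 segment(s) drawn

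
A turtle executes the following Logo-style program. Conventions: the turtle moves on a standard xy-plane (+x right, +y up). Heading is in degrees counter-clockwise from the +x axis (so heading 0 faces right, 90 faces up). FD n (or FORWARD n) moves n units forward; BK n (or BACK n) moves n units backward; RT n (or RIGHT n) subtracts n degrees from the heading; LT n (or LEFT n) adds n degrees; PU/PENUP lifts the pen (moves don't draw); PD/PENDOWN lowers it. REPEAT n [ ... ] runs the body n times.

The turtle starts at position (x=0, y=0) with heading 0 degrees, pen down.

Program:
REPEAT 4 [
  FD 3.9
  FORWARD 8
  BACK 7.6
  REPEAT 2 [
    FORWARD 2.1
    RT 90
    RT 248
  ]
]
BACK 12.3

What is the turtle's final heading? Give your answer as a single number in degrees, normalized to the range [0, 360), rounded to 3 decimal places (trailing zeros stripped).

Executing turtle program step by step:
Start: pos=(0,0), heading=0, pen down
REPEAT 4 [
  -- iteration 1/4 --
  FD 3.9: (0,0) -> (3.9,0) [heading=0, draw]
  FD 8: (3.9,0) -> (11.9,0) [heading=0, draw]
  BK 7.6: (11.9,0) -> (4.3,0) [heading=0, draw]
  REPEAT 2 [
    -- iteration 1/2 --
    FD 2.1: (4.3,0) -> (6.4,0) [heading=0, draw]
    RT 90: heading 0 -> 270
    RT 248: heading 270 -> 22
    -- iteration 2/2 --
    FD 2.1: (6.4,0) -> (8.347,0.787) [heading=22, draw]
    RT 90: heading 22 -> 292
    RT 248: heading 292 -> 44
  ]
  -- iteration 2/4 --
  FD 3.9: (8.347,0.787) -> (11.153,3.496) [heading=44, draw]
  FD 8: (11.153,3.496) -> (16.907,9.053) [heading=44, draw]
  BK 7.6: (16.907,9.053) -> (11.44,3.774) [heading=44, draw]
  REPEAT 2 [
    -- iteration 1/2 --
    FD 2.1: (11.44,3.774) -> (12.951,5.232) [heading=44, draw]
    RT 90: heading 44 -> 314
    RT 248: heading 314 -> 66
    -- iteration 2/2 --
    FD 2.1: (12.951,5.232) -> (13.805,7.151) [heading=66, draw]
    RT 90: heading 66 -> 336
    RT 248: heading 336 -> 88
  ]
  -- iteration 3/4 --
  FD 3.9: (13.805,7.151) -> (13.941,11.049) [heading=88, draw]
  FD 8: (13.941,11.049) -> (14.22,19.044) [heading=88, draw]
  BK 7.6: (14.22,19.044) -> (13.955,11.448) [heading=88, draw]
  REPEAT 2 [
    -- iteration 1/2 --
    FD 2.1: (13.955,11.448) -> (14.028,13.547) [heading=88, draw]
    RT 90: heading 88 -> 358
    RT 248: heading 358 -> 110
    -- iteration 2/2 --
    FD 2.1: (14.028,13.547) -> (13.31,15.52) [heading=110, draw]
    RT 90: heading 110 -> 20
    RT 248: heading 20 -> 132
  ]
  -- iteration 4/4 --
  FD 3.9: (13.31,15.52) -> (10.701,18.419) [heading=132, draw]
  FD 8: (10.701,18.419) -> (5.347,24.364) [heading=132, draw]
  BK 7.6: (5.347,24.364) -> (10.433,18.716) [heading=132, draw]
  REPEAT 2 [
    -- iteration 1/2 --
    FD 2.1: (10.433,18.716) -> (9.028,20.277) [heading=132, draw]
    RT 90: heading 132 -> 42
    RT 248: heading 42 -> 154
    -- iteration 2/2 --
    FD 2.1: (9.028,20.277) -> (7.14,21.197) [heading=154, draw]
    RT 90: heading 154 -> 64
    RT 248: heading 64 -> 176
  ]
]
BK 12.3: (7.14,21.197) -> (19.41,20.339) [heading=176, draw]
Final: pos=(19.41,20.339), heading=176, 21 segment(s) drawn

Answer: 176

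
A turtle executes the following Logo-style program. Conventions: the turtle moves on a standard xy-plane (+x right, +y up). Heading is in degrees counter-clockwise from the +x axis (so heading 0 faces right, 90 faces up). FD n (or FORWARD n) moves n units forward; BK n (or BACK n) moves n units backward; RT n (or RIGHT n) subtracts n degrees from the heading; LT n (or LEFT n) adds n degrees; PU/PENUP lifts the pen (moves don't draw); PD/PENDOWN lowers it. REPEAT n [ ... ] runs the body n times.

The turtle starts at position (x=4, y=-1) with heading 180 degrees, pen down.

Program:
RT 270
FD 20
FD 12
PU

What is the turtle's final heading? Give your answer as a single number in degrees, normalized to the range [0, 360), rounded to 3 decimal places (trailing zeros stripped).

Executing turtle program step by step:
Start: pos=(4,-1), heading=180, pen down
RT 270: heading 180 -> 270
FD 20: (4,-1) -> (4,-21) [heading=270, draw]
FD 12: (4,-21) -> (4,-33) [heading=270, draw]
PU: pen up
Final: pos=(4,-33), heading=270, 2 segment(s) drawn

Answer: 270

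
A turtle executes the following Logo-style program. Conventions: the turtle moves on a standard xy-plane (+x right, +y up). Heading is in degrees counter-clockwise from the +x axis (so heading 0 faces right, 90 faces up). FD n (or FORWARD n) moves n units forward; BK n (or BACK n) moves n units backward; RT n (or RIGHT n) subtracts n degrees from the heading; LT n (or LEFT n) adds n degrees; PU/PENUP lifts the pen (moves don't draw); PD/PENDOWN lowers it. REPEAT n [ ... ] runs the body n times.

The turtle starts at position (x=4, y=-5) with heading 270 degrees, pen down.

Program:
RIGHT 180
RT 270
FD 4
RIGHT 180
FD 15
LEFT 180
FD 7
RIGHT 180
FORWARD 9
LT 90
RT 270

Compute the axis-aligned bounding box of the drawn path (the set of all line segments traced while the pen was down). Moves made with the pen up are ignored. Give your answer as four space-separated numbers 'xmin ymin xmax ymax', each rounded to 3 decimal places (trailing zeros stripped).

Executing turtle program step by step:
Start: pos=(4,-5), heading=270, pen down
RT 180: heading 270 -> 90
RT 270: heading 90 -> 180
FD 4: (4,-5) -> (0,-5) [heading=180, draw]
RT 180: heading 180 -> 0
FD 15: (0,-5) -> (15,-5) [heading=0, draw]
LT 180: heading 0 -> 180
FD 7: (15,-5) -> (8,-5) [heading=180, draw]
RT 180: heading 180 -> 0
FD 9: (8,-5) -> (17,-5) [heading=0, draw]
LT 90: heading 0 -> 90
RT 270: heading 90 -> 180
Final: pos=(17,-5), heading=180, 4 segment(s) drawn

Segment endpoints: x in {0, 4, 8, 15, 17}, y in {-5, -5, -5, -5, -5}
xmin=0, ymin=-5, xmax=17, ymax=-5

Answer: 0 -5 17 -5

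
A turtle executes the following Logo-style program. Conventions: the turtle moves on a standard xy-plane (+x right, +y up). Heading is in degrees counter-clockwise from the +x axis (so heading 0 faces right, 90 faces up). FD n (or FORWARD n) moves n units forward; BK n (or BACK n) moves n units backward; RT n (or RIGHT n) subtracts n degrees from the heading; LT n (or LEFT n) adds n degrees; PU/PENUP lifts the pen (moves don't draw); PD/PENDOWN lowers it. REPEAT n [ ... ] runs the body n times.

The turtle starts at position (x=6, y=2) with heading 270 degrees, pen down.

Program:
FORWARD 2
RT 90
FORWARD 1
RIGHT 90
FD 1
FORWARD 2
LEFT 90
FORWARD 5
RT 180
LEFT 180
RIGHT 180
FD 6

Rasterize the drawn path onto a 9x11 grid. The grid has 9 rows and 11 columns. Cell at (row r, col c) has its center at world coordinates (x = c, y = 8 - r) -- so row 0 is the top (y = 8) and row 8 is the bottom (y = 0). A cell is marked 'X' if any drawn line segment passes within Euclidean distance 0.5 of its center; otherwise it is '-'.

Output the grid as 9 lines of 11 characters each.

Answer: -----------
-----------
-----------
-----------
-----------
XXXXXXX----
-----XX----
-----XX----
-----XX----

Derivation:
Segment 0: (6,2) -> (6,0)
Segment 1: (6,0) -> (5,0)
Segment 2: (5,0) -> (5,1)
Segment 3: (5,1) -> (5,3)
Segment 4: (5,3) -> (0,3)
Segment 5: (0,3) -> (6,3)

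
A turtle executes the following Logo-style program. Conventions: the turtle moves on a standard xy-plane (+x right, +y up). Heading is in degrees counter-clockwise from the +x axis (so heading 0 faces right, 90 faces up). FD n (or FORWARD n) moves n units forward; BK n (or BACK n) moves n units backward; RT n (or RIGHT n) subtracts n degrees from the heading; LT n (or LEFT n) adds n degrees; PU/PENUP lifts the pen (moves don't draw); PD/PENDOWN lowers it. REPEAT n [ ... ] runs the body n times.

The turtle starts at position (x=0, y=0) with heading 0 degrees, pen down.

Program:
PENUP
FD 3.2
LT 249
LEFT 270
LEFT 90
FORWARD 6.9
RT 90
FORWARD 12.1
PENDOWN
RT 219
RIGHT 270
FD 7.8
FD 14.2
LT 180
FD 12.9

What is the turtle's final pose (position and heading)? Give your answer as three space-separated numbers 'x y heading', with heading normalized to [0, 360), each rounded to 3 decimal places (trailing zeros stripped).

Answer: -2.688 2.445 210

Derivation:
Executing turtle program step by step:
Start: pos=(0,0), heading=0, pen down
PU: pen up
FD 3.2: (0,0) -> (3.2,0) [heading=0, move]
LT 249: heading 0 -> 249
LT 270: heading 249 -> 159
LT 90: heading 159 -> 249
FD 6.9: (3.2,0) -> (0.727,-6.442) [heading=249, move]
RT 90: heading 249 -> 159
FD 12.1: (0.727,-6.442) -> (-10.569,-2.105) [heading=159, move]
PD: pen down
RT 219: heading 159 -> 300
RT 270: heading 300 -> 30
FD 7.8: (-10.569,-2.105) -> (-3.814,1.795) [heading=30, draw]
FD 14.2: (-3.814,1.795) -> (8.483,8.895) [heading=30, draw]
LT 180: heading 30 -> 210
FD 12.9: (8.483,8.895) -> (-2.688,2.445) [heading=210, draw]
Final: pos=(-2.688,2.445), heading=210, 3 segment(s) drawn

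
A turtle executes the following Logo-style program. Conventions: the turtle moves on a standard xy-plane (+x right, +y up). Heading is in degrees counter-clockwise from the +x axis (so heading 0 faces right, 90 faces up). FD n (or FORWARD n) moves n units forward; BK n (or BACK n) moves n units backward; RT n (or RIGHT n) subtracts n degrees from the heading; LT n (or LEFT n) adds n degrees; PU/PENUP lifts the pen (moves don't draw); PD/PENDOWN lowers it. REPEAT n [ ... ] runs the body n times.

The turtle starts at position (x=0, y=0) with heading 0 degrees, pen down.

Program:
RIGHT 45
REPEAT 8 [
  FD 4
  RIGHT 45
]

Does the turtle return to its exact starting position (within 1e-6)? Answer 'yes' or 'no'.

Answer: yes

Derivation:
Executing turtle program step by step:
Start: pos=(0,0), heading=0, pen down
RT 45: heading 0 -> 315
REPEAT 8 [
  -- iteration 1/8 --
  FD 4: (0,0) -> (2.828,-2.828) [heading=315, draw]
  RT 45: heading 315 -> 270
  -- iteration 2/8 --
  FD 4: (2.828,-2.828) -> (2.828,-6.828) [heading=270, draw]
  RT 45: heading 270 -> 225
  -- iteration 3/8 --
  FD 4: (2.828,-6.828) -> (0,-9.657) [heading=225, draw]
  RT 45: heading 225 -> 180
  -- iteration 4/8 --
  FD 4: (0,-9.657) -> (-4,-9.657) [heading=180, draw]
  RT 45: heading 180 -> 135
  -- iteration 5/8 --
  FD 4: (-4,-9.657) -> (-6.828,-6.828) [heading=135, draw]
  RT 45: heading 135 -> 90
  -- iteration 6/8 --
  FD 4: (-6.828,-6.828) -> (-6.828,-2.828) [heading=90, draw]
  RT 45: heading 90 -> 45
  -- iteration 7/8 --
  FD 4: (-6.828,-2.828) -> (-4,0) [heading=45, draw]
  RT 45: heading 45 -> 0
  -- iteration 8/8 --
  FD 4: (-4,0) -> (0,0) [heading=0, draw]
  RT 45: heading 0 -> 315
]
Final: pos=(0,0), heading=315, 8 segment(s) drawn

Start position: (0, 0)
Final position: (0, 0)
Distance = 0; < 1e-6 -> CLOSED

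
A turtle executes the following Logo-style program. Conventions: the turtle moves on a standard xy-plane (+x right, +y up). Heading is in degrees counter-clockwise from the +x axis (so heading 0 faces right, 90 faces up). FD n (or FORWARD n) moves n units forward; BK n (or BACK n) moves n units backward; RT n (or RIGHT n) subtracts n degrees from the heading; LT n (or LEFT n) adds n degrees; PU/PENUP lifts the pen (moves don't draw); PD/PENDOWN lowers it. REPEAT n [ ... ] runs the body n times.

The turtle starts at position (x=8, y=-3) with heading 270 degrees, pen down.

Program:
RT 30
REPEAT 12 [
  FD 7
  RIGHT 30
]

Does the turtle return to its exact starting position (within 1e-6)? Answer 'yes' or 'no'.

Executing turtle program step by step:
Start: pos=(8,-3), heading=270, pen down
RT 30: heading 270 -> 240
REPEAT 12 [
  -- iteration 1/12 --
  FD 7: (8,-3) -> (4.5,-9.062) [heading=240, draw]
  RT 30: heading 240 -> 210
  -- iteration 2/12 --
  FD 7: (4.5,-9.062) -> (-1.562,-12.562) [heading=210, draw]
  RT 30: heading 210 -> 180
  -- iteration 3/12 --
  FD 7: (-1.562,-12.562) -> (-8.562,-12.562) [heading=180, draw]
  RT 30: heading 180 -> 150
  -- iteration 4/12 --
  FD 7: (-8.562,-12.562) -> (-14.624,-9.062) [heading=150, draw]
  RT 30: heading 150 -> 120
  -- iteration 5/12 --
  FD 7: (-14.624,-9.062) -> (-18.124,-3) [heading=120, draw]
  RT 30: heading 120 -> 90
  -- iteration 6/12 --
  FD 7: (-18.124,-3) -> (-18.124,4) [heading=90, draw]
  RT 30: heading 90 -> 60
  -- iteration 7/12 --
  FD 7: (-18.124,4) -> (-14.624,10.062) [heading=60, draw]
  RT 30: heading 60 -> 30
  -- iteration 8/12 --
  FD 7: (-14.624,10.062) -> (-8.562,13.562) [heading=30, draw]
  RT 30: heading 30 -> 0
  -- iteration 9/12 --
  FD 7: (-8.562,13.562) -> (-1.562,13.562) [heading=0, draw]
  RT 30: heading 0 -> 330
  -- iteration 10/12 --
  FD 7: (-1.562,13.562) -> (4.5,10.062) [heading=330, draw]
  RT 30: heading 330 -> 300
  -- iteration 11/12 --
  FD 7: (4.5,10.062) -> (8,4) [heading=300, draw]
  RT 30: heading 300 -> 270
  -- iteration 12/12 --
  FD 7: (8,4) -> (8,-3) [heading=270, draw]
  RT 30: heading 270 -> 240
]
Final: pos=(8,-3), heading=240, 12 segment(s) drawn

Start position: (8, -3)
Final position: (8, -3)
Distance = 0; < 1e-6 -> CLOSED

Answer: yes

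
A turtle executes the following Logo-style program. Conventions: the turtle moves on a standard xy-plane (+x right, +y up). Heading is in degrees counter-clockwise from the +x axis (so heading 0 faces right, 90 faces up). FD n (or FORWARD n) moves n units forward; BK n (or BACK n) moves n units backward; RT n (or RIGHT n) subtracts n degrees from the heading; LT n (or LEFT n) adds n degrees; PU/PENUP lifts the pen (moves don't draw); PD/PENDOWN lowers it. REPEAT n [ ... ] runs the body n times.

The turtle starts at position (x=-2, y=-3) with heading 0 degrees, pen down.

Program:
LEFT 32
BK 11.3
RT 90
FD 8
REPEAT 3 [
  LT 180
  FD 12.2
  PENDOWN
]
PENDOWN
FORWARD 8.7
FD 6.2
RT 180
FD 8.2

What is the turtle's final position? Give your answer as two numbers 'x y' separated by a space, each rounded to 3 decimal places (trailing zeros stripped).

Executing turtle program step by step:
Start: pos=(-2,-3), heading=0, pen down
LT 32: heading 0 -> 32
BK 11.3: (-2,-3) -> (-11.583,-8.988) [heading=32, draw]
RT 90: heading 32 -> 302
FD 8: (-11.583,-8.988) -> (-7.344,-15.772) [heading=302, draw]
REPEAT 3 [
  -- iteration 1/3 --
  LT 180: heading 302 -> 122
  FD 12.2: (-7.344,-15.772) -> (-13.809,-5.426) [heading=122, draw]
  PD: pen down
  -- iteration 2/3 --
  LT 180: heading 122 -> 302
  FD 12.2: (-13.809,-5.426) -> (-7.344,-15.772) [heading=302, draw]
  PD: pen down
  -- iteration 3/3 --
  LT 180: heading 302 -> 122
  FD 12.2: (-7.344,-15.772) -> (-13.809,-5.426) [heading=122, draw]
  PD: pen down
]
PD: pen down
FD 8.7: (-13.809,-5.426) -> (-18.419,1.952) [heading=122, draw]
FD 6.2: (-18.419,1.952) -> (-21.704,7.21) [heading=122, draw]
RT 180: heading 122 -> 302
FD 8.2: (-21.704,7.21) -> (-17.359,0.256) [heading=302, draw]
Final: pos=(-17.359,0.256), heading=302, 8 segment(s) drawn

Answer: -17.359 0.256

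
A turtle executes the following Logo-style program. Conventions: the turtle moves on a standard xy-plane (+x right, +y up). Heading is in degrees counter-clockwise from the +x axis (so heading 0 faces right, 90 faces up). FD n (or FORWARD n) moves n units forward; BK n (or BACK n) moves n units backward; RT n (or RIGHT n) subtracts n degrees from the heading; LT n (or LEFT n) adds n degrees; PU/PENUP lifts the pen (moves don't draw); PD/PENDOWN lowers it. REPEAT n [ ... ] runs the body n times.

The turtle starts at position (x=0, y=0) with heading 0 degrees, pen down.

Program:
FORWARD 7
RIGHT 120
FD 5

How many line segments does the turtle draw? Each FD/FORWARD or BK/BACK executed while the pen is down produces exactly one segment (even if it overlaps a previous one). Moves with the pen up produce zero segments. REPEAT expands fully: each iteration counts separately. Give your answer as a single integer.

Answer: 2

Derivation:
Executing turtle program step by step:
Start: pos=(0,0), heading=0, pen down
FD 7: (0,0) -> (7,0) [heading=0, draw]
RT 120: heading 0 -> 240
FD 5: (7,0) -> (4.5,-4.33) [heading=240, draw]
Final: pos=(4.5,-4.33), heading=240, 2 segment(s) drawn
Segments drawn: 2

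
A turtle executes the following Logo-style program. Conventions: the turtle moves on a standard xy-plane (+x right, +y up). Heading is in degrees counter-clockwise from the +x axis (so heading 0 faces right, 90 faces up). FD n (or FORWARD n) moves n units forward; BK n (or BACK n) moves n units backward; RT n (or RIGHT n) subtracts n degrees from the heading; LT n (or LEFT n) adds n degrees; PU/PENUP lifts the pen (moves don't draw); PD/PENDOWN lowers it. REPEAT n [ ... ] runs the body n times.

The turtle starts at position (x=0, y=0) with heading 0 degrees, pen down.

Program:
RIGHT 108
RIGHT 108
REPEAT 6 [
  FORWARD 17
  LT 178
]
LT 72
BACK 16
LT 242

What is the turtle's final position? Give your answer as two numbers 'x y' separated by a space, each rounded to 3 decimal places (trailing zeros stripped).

Answer: 13.451 5.166

Derivation:
Executing turtle program step by step:
Start: pos=(0,0), heading=0, pen down
RT 108: heading 0 -> 252
RT 108: heading 252 -> 144
REPEAT 6 [
  -- iteration 1/6 --
  FD 17: (0,0) -> (-13.753,9.992) [heading=144, draw]
  LT 178: heading 144 -> 322
  -- iteration 2/6 --
  FD 17: (-13.753,9.992) -> (-0.357,-0.474) [heading=322, draw]
  LT 178: heading 322 -> 140
  -- iteration 3/6 --
  FD 17: (-0.357,-0.474) -> (-13.38,10.453) [heading=140, draw]
  LT 178: heading 140 -> 318
  -- iteration 4/6 --
  FD 17: (-13.38,10.453) -> (-0.746,-0.922) [heading=318, draw]
  LT 178: heading 318 -> 136
  -- iteration 5/6 --
  FD 17: (-0.746,-0.922) -> (-12.975,10.887) [heading=136, draw]
  LT 178: heading 136 -> 314
  -- iteration 6/6 --
  FD 17: (-12.975,10.887) -> (-1.166,-1.341) [heading=314, draw]
  LT 178: heading 314 -> 132
]
LT 72: heading 132 -> 204
BK 16: (-1.166,-1.341) -> (13.451,5.166) [heading=204, draw]
LT 242: heading 204 -> 86
Final: pos=(13.451,5.166), heading=86, 7 segment(s) drawn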